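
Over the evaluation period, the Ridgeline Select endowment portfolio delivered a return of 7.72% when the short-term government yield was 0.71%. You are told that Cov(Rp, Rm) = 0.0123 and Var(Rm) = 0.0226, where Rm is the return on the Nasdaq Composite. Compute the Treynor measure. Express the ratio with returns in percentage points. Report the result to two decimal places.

12.88

β = Cov / Var = 0.0123 / 0.0226 = 0.5442
Treynor = (Rp − Rf) / β = (7.72% − 0.71%) / 0.5442 = 7.01 / 0.5442 = 12.8813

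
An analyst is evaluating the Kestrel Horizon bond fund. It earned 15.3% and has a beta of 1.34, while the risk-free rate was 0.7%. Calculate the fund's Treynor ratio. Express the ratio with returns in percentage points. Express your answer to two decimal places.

10.90

Treynor = (Rp − Rf) / β = (15.3% − 0.7%) / 1.34 = 14.60 / 1.34 = 10.8955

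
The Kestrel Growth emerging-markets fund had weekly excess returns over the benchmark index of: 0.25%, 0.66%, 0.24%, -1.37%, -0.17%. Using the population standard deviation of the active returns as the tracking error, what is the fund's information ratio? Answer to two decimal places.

r̄ = (0.25 + 0.66 + 0.24 − 1.37 − 0.17) / 5 = -0.390 / 5 = -0.0780%
Population std dev = √[2.4311 / 5] = 0.6973%
IR = r̄ / tracking error = -0.0780 / 0.6973 = -0.1119

-0.11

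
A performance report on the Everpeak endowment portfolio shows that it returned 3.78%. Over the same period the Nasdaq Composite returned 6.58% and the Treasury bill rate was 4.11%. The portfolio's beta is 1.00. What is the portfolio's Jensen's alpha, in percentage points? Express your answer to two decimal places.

-2.80

CAPM expected return = Rf + β(Rm − Rf) = 4.11% + 1.00 × (6.58% − 4.11%) = 4.11 + 1.00 × 2.47 = 6.5800%
Jensen's α = Rp − E[R] = 3.78% − 6.5800% = -2.8000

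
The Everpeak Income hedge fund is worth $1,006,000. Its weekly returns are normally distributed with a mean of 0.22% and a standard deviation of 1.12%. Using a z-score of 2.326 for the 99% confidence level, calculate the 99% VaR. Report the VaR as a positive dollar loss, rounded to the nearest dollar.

$23,994

Return at the 99% tail: μ − z·σ = 0.22% − 2.326 × 1.12% = 0.22 − 2.60512 = -2.38512%
VaR = −(-2.38512%) × $1,006,000 = 2.38512% × $1,006,000 = $23,994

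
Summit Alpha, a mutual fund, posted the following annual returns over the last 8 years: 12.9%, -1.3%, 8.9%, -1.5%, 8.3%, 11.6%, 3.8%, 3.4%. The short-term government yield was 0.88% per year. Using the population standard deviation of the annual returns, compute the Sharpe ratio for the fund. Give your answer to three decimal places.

r̄ = (12.9 − 1.3 + 8.9 − 1.5 + 8.3 + 11.6 + 3.8 + 3.4) / 8 = 46.10 / 8 = 5.7625%
Population std dev = √[213.3588 / 8] = 5.1643%
Sharpe = (r̄ − rf) / σ = (5.7625 − 0.88) / 5.1643 = 4.8825 / 5.1643 = 0.9454

0.945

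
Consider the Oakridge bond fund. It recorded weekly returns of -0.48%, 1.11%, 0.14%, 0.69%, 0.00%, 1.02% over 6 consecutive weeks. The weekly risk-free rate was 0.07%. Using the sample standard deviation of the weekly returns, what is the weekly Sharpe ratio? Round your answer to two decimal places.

μ = (-0.48 + 1.11 + 0.14 + 0.69 + 0 + 1.02) / 6 = 0.4133%
Σ(r − μ)² = 1.9735; sample σ = √(1.9735/5) = 0.6283%
Sharpe = (μ − rf) / σ = (0.4133 − 0.07) / 0.6283 = 0.3433 / 0.6283 = 0.5464

0.55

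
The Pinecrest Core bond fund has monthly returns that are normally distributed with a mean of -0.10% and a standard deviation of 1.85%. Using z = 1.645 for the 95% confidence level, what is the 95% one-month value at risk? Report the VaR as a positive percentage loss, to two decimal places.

3.14

VaR (as % loss) = −(μ − z·σ) = −(-0.10% − 1.645 × 1.85%) = −(-3.14325%) = 3.14325%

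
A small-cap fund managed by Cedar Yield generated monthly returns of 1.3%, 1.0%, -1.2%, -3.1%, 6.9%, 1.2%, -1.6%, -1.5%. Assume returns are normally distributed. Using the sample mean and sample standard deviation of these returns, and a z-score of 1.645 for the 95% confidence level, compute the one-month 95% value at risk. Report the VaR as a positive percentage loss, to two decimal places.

μ = (1.3 + 1 − 1.2 − 3.1 + 6.9 + 1.2 − 1.6 − 1.5) / 8 = 0.3750%
Sample σ = √[Σ(r − μ)² / 7] = √[66.4750 / 7] = √9.4964 = 3.0816%
VaR = −(μ − z·σ) = −(0.3750 − 1.645 × 3.0816) = −(-4.6942) = 4.6942%

4.69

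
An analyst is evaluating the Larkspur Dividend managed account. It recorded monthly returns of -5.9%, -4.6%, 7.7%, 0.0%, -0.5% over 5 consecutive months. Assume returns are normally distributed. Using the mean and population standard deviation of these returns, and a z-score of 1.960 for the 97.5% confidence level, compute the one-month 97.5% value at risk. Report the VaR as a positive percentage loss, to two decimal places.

r̄ = (-5.9 − 4.6 + 7.7 + 0 − 0.5) / 5 = -0.6600%
Σ(r − r̄)² = (-5.9 − (-0.6600))² + (-4.6 − (-0.6600))² + (7.7 − (-0.6600))² + … = 113.3320
population σ = √(113.3320 / 5) = √22.6664 = 4.7609%
VaR = −(r̄ − z·σ) = −(-0.6600 − 1.960 × 4.7609) = −(-9.9914) = 9.9914%

9.99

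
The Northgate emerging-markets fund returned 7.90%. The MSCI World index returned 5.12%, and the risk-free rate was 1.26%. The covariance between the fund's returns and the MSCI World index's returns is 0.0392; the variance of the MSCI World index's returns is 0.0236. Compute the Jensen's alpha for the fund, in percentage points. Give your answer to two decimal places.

0.23

β = Cov / Var = 0.0392 / 0.0236 = 1.6610
E[R] = Rf + β(Rm − Rf) = 1.26% + 1.6610 × (5.12% − 1.26%) = 7.6715%
α = Rp − E[R] = 7.90% − 7.6715% = 0.2285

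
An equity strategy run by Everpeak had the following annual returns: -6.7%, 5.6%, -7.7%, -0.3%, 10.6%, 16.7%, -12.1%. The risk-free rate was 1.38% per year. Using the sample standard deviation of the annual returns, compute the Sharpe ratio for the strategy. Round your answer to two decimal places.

Mean return μ = 6.10 / 7 = 0.8714%
Sample std dev = √[667.9743 / 6] = 10.5513%
Sharpe = (μ − rf) / σ = (0.8714 − 1.38) / 10.5513 = -0.5086 / 10.5513 = -0.0482

-0.05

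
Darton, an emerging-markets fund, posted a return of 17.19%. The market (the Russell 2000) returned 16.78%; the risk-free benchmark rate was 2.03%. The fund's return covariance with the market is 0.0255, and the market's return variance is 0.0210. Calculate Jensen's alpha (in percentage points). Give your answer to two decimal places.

-2.75

β = Cov / Var = 0.0255 / 0.0210 = 1.2143
E[R] = Rf + β(Rm − Rf) = 2.03% + 1.2143 × (16.78% − 2.03%) = 19.9409%
α = Rp − E[R] = 17.19% − 19.9409% = -2.7509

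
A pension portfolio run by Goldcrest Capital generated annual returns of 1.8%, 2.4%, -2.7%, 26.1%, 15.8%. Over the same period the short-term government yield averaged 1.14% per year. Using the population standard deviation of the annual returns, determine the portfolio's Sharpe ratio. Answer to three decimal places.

0.706

r̄ = (1.8 + 2.4 − 2.7 + 26.1 + 15.8) / 5 = 8.6800%
Σ(r − r̄)² = 570.4280; population σ = √(570.4280/5) = 10.6811%
Sharpe = (r̄ − rf) / σ = (8.6800 − 1.14) / 10.6811 = 7.5400 / 10.6811 = 0.7059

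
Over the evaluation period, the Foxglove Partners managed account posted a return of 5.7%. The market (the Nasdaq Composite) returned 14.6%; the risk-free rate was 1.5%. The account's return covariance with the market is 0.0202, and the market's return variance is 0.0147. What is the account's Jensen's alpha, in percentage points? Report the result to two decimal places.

-13.80

β = Cov / Var = 0.0202 / 0.0147 = 1.3741
E[R] = Rf + β(Rm − Rf) = 1.5% + 1.3741 × (14.6% − 1.5%) = 19.5007%
α = Rp − E[R] = 5.7% − 19.5007% = -13.8007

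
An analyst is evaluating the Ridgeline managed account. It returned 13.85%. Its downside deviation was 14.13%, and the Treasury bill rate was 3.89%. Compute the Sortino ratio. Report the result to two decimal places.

Sortino = (Rp − Rf) / σd = (13.85% − 3.89%) / 14.13% = 9.96% / 14.13% = 0.7049

0.70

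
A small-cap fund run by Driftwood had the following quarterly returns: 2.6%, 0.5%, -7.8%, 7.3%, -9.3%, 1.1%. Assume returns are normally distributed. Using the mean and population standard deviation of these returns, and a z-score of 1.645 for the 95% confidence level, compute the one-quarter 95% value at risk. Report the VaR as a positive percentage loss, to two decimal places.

10.52

Mean return μ = -5.60 / 6 = -0.9333%
Population σ = √[Σ(r − μ)² / 6] = √[203.6133 / 6] = √33.9356 = 5.8254%
VaR = −(μ − z·σ) = −(-0.9333 − 1.645 × 5.8254) = −(-10.5161) = 10.5161%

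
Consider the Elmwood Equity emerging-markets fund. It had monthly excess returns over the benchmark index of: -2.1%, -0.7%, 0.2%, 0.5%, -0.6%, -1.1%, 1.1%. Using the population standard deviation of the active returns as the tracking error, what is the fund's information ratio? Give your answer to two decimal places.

-0.39

Mean return μ = -2.70 / 7 = -0.3857%
Σ(r − μ)² = 6.9286; population σ = √(6.9286/7) = 0.9949%
IR = μ / tracking error = -0.3857 / 0.9949 = -0.3877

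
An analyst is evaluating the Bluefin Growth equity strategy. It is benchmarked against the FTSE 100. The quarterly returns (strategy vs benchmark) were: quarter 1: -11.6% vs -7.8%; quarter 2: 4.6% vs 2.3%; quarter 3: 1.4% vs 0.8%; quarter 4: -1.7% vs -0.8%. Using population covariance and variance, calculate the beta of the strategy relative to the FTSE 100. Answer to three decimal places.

1.562

r̄p = -1.8250%,  r̄m = -1.3750%
Cov = Σ(rp − r̄p)(rm − r̄m) / 4 = 23.3756
Var(rm) = Σ(rm − r̄m)² / 4 = 14.9619
β = Cov / Var = 23.3756 / 14.9619 = 1.5623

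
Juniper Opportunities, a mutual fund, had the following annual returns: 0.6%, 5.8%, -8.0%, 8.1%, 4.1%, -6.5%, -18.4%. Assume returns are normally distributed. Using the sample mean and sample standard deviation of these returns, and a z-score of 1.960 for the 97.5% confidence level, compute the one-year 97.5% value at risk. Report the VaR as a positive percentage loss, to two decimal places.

r̄ = (0.6 + 5.8 − 8 + 8.1 + 4.1 − 6.5 − 18.4) / 7 = -14.30 / 7 = -2.0429%
Σ(r − r̄)² = 532.0171; sample σ = √(532.0171/6) = 9.4164%
VaR = −(r̄ − z·σ) = −(-2.0429 − 1.960 × 9.4164) = −(-20.4990) = 20.4990%

20.50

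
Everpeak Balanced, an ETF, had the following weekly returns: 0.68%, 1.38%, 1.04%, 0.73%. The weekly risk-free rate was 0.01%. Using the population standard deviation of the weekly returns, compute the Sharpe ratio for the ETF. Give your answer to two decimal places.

3.38

Mean return r̄ = 3.830 / 4 = 0.9575%
Σ(r − r̄)² = 0.3141; population σ = √(0.3141/4) = 0.2802%
Sharpe = (r̄ − rf) / σ = (0.9575 − 0.01) / 0.2802 = 0.9475 / 0.2802 = 3.3815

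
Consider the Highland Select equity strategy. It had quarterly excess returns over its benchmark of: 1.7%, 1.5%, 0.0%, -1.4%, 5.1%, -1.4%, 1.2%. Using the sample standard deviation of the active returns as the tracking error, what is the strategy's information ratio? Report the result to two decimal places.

r̄ = (1.7 + 1.5 + 0 − 1.4 + 5.1 − 1.4 + 1.2) / 7 = 0.9571%
Sample std dev = √[30.0971 / 6] = 2.2397%
IR = r̄ / tracking error = 0.9571 / 2.2397 = 0.4273

0.43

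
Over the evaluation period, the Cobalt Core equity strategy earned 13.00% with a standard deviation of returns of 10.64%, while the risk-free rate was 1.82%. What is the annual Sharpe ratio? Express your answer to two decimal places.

Sharpe = (Rp − Rf) / σp = (13.00% − 1.82%) / 10.64% = 11.18% / 10.64% = 1.0508

1.05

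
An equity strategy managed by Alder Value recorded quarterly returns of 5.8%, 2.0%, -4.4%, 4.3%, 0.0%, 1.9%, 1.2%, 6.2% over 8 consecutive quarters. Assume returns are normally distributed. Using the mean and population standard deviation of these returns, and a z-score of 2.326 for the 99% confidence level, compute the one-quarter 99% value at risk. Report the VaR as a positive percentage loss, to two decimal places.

5.36

μ = (5.8 + 2 − 4.4 + 4.3 + 0 + 1.9 + 1.2 + 6.2) / 8 = 17.00 / 8 = 2.1250%
Population std dev = √[82.8550 / 8] = 3.2182%
VaR = −(μ − z·σ) = −(2.1250 − 2.326 × 3.2182) = −(-5.3605) = 5.3605%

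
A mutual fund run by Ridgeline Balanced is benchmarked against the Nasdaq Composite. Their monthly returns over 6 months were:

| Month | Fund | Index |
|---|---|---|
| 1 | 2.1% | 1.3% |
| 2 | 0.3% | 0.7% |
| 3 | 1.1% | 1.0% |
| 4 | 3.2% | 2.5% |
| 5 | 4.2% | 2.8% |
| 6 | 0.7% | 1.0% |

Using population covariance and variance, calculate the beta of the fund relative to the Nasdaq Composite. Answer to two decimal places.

1.69

r̄p = 1.9333%,  r̄m = 1.5500%
Cov = Σ(rp − r̄p)(rm − r̄m) / 6 = 1.0867
Var(rm) = Σ(rm − r̄m)² / 6 = 0.6425
β = Cov / Var = 1.0867 / 0.6425 = 1.6914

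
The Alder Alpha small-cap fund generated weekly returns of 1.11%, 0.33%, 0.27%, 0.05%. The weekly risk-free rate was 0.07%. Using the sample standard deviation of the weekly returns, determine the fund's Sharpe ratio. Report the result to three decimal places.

0.800

μ = (1.11 + 0.33 + 0.27 + 0.05) / 4 = 0.4400%
Σ(r − μ)² = 0.6420; sample σ = √(0.6420/3) = 0.4626%
Sharpe = (μ − rf) / σ = (0.4400 − 0.07) / 0.4626 = 0.3700 / 0.4626 = 0.7998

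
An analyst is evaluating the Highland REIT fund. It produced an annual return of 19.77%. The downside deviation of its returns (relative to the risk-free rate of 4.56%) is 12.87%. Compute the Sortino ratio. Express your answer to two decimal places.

Sortino = (Rp − Rf) / σd = (19.77% − 4.56%) / 12.87% = 15.21% / 12.87% = 1.1818

1.18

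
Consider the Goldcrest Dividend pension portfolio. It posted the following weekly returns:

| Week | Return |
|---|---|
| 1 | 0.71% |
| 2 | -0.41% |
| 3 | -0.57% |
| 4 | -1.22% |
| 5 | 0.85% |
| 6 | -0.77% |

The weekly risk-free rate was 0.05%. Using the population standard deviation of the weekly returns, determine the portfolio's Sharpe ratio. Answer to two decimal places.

Mean return r̄ = -1.410 / 6 = -0.2350%
Population σ = √[Σ(r − r̄)² / 6] = √[3.4696 / 6] = √0.5783 = 0.7605%
Sharpe = (r̄ − rf) / σ = (-0.2350 − 0.05) / 0.7605 = -0.2850 / 0.7605 = -0.3748

-0.37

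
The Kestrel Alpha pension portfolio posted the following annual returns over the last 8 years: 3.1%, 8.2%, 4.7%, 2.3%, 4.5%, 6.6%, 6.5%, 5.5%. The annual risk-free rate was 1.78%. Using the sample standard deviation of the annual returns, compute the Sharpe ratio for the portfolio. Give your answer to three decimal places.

Mean return r̄ = 41.40 / 8 = 5.1750%
Sample std dev = √[26.2950 / 7] = 1.9382%
Sharpe = (r̄ − rf) / σ = (5.1750 − 1.78) / 1.9382 = 3.3950 / 1.9382 = 1.7516

1.752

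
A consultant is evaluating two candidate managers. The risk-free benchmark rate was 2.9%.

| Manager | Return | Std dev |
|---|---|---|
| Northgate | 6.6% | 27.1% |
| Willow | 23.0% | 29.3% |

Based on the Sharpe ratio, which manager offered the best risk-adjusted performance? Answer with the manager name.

Willow

Northgate: Sharpe ratio = (6.6% − 2.9%) / 27.1% = 0.137
Willow: Sharpe ratio = (23.0% − 2.9%) / 29.3% = 0.686
Highest: Willow (0.686).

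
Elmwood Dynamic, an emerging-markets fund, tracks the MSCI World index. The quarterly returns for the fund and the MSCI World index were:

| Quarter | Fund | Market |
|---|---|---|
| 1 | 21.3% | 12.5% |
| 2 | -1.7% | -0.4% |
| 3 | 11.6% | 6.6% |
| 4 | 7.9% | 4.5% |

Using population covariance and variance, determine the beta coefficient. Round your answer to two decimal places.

r̄p = 9.7750%,  r̄m = 5.8000%
Cov = Σ(rp − r̄p)(rm − r̄m) / 4 = 38.0650
Var(rm) = Σ(rm − r̄m)² / 4 = 21.4150
β = Cov / Var = 38.0650 / 21.4150 = 1.7775

1.78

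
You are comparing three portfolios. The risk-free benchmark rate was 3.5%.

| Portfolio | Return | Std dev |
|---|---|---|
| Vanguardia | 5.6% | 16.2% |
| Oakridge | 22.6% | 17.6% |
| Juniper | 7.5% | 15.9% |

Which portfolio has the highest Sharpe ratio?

Oakridge

Vanguardia: Sharpe ratio = (5.6% − 3.5%) / 16.2% = 0.130
Oakridge: Sharpe ratio = (22.6% − 3.5%) / 17.6% = 1.085
Juniper: Sharpe ratio = (7.5% − 3.5%) / 15.9% = 0.252
Highest: Oakridge (1.085).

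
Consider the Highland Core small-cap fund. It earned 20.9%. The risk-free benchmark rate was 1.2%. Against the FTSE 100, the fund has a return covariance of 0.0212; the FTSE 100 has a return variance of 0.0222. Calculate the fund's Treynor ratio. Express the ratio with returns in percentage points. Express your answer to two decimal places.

β = Cov / Var = 0.0212 / 0.0222 = 0.9550
Treynor = (Rp − Rf) / β = (20.9% − 1.2%) / 0.9550 = 19.70 / 0.9550 = 20.6283

20.63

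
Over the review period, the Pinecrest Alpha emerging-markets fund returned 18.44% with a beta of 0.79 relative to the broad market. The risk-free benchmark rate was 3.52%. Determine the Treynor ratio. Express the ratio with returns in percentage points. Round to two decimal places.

Treynor = (Rp − Rf) / β = (18.44% − 3.52%) / 0.79 = 14.92 / 0.79 = 18.8861

18.89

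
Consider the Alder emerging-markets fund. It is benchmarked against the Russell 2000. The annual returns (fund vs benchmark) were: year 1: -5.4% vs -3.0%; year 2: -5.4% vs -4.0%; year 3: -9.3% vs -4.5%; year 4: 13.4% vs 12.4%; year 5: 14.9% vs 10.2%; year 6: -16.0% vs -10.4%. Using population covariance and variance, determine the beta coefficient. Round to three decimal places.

1.375

r̄p = -1.3000%,  r̄m = 0.1167%
Cov = Σ(rp − r̄p)(rm − r̄m) / 6 = 94.1833
Var(rm) = Σ(rm − r̄m)² / 6 = 68.5214
β = Cov / Var = 94.1833 / 68.5214 = 1.3745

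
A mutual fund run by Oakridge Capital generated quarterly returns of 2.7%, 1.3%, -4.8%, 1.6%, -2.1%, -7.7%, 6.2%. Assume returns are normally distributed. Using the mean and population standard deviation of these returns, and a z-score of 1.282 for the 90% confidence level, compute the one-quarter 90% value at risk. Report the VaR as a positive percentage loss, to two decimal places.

6.04

μ = (2.7 + 1.3 − 4.8 + 1.6 − 2.1 − 7.7 + 6.2) / 7 = -0.4000%
Population σ = √[Σ(r − μ)² / 7] = √[135.6000 / 7] = √19.3714 = 4.4013%
VaR = −(μ − z·σ) = −(-0.4000 − 1.282 × 4.4013) = −(-6.0425) = 6.0425%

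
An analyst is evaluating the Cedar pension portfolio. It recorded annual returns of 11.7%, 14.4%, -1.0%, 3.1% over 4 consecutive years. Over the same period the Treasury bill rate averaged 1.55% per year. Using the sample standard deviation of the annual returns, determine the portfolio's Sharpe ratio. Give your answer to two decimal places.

0.76

μ = (11.7 + 14.4 − 1 + 3.1) / 4 = 28.20 / 4 = 7.0500%
Σ(r − μ)² = (11.7 − 7.0500)² + (14.4 − 7.0500)² + (-1 − 7.0500)² + … = 156.0500
sample σ = √(156.0500 / 3) = √52.0167 = 7.2123%
Sharpe = (μ − rf) / σ = (7.0500 − 1.55) / 7.2123 = 5.5000 / 7.2123 = 0.7626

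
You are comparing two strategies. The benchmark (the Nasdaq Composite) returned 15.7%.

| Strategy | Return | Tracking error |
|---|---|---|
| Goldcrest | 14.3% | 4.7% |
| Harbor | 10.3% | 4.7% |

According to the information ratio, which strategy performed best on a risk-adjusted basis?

Goldcrest

Goldcrest: IR = (14.3% − 15.7%) / 4.7% = -0.298
Harbor: IR = (10.3% − 15.7%) / 4.7% = -1.149
Highest: Goldcrest (-0.298).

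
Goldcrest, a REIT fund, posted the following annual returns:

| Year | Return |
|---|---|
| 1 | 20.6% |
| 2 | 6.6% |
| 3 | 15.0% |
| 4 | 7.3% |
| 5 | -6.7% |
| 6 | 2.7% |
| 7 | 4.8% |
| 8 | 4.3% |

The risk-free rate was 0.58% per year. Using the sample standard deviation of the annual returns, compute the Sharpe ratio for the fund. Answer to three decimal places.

0.764

r̄ = (20.6 + 6.6 + 15 + 7.3 − 6.7 + 2.7 + 4.8 + 4.3) / 8 = 54.60 / 8 = 6.8250%
Sample σ = √[Σ(r − r̄)² / 7] = √[467.2750 / 7] = √66.7536 = 8.1703%
Sharpe = (r̄ − rf) / σ = (6.8250 − 0.58) / 8.1703 = 6.2450 / 8.1703 = 0.7644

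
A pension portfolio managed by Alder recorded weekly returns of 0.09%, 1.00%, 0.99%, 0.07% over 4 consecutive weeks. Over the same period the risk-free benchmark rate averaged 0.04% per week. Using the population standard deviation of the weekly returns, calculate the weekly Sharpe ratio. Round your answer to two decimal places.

Mean return r̄ = 2.150 / 4 = 0.5375%
Population σ = √[Σ(r − r̄)² / 4] = √[0.8375 / 4] = √0.2094 = 0.4576%
Sharpe = (r̄ − rf) / σ = (0.5375 − 0.04) / 0.4576 = 0.4975 / 0.4576 = 1.0872

1.09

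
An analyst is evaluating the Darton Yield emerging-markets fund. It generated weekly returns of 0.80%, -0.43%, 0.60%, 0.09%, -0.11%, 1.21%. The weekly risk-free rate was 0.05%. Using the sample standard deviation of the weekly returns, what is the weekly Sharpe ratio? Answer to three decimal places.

μ = (0.8 − 0.43 + 0.6 + 0.09 − 0.11 + 1.21) / 6 = 0.3600%
Σ(r − μ)² = (0.8 − 0.3600)² + (-0.43 − 0.3600)² + (0.6 − 0.3600)² + … = 1.8916
σ = √[1.8916 / 5] = 0.6151%
Sharpe = (μ − rf) / σ = (0.3600 − 0.05) / 0.6151 = 0.3100 / 0.6151 = 0.5040

0.504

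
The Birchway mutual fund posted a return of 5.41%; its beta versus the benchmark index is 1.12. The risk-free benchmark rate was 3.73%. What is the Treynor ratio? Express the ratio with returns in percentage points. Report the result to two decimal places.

1.50

Treynor = (Rp − Rf) / β = (5.41% − 3.73%) / 1.12 = 1.68 / 1.12 = 1.5000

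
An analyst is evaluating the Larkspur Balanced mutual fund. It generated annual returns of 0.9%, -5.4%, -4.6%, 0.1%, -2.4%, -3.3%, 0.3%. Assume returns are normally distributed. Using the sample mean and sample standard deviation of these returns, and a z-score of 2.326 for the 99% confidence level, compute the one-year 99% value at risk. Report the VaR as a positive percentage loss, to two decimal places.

7.93

r̄ = (0.9 − 5.4 − 4.6 + 0.1 − 2.4 − 3.3 + 0.3) / 7 = -14.40 / 7 = -2.0571%
Σ(r − r̄)² = 38.2571; sample σ = √(38.2571/6) = 2.5251%
VaR = −(r̄ − z·σ) = −(-2.0571 − 2.326 × 2.5251) = −(-7.9305) = 7.9305%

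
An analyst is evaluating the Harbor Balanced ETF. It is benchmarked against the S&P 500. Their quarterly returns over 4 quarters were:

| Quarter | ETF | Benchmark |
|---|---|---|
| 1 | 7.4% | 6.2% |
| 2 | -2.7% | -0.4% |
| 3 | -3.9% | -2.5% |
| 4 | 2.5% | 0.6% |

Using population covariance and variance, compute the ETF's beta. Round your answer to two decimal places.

1.33

r̄p = 0.8250%,  r̄m = 0.9750%
Cov = Σ(rp − r̄p)(rm − r̄m) / 4 = 13.7481
Var(rm) = Σ(rm − r̄m)² / 4 = 10.3519
β = Cov / Var = 13.7481 / 10.3519 = 1.3281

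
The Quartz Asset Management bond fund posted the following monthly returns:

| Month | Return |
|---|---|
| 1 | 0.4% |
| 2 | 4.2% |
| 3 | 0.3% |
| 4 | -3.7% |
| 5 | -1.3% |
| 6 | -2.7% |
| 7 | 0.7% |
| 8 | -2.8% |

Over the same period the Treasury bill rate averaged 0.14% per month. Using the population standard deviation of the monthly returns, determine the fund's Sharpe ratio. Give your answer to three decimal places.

-0.314

r̄ = (0.4 + 4.2 + 0.3 − 3.7 − 1.3 − 2.7 + 0.7 − 2.8) / 8 = -0.6125%
Population std dev = √[45.8888 / 8] = 2.3950%
Sharpe = (r̄ − rf) / σ = (-0.6125 − 0.14) / 2.3950 = -0.7525 / 2.3950 = -0.3142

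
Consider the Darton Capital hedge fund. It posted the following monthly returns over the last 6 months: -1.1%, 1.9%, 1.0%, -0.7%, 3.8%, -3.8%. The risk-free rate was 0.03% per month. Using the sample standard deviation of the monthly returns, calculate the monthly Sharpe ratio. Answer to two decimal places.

0.06

r̄ = (-1.1 + 1.9 + 1 − 0.7 + 3.8 − 3.8) / 6 = 1.10 / 6 = 0.1833%
Σ(r − r̄)² = 34.9883; sample σ = √(34.9883/5) = 2.6453%
Sharpe = (r̄ − rf) / σ = (0.1833 − 0.03) / 2.6453 = 0.1533 / 2.6453 = 0.0580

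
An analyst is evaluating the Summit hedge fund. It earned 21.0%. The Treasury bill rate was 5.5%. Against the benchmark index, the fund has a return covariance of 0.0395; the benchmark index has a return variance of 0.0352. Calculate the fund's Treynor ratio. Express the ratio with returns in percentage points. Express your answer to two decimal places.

13.81

β = Cov / Var = 0.0395 / 0.0352 = 1.1222
Treynor = (Rp − Rf) / β = (21.0% − 5.5%) / 1.1222 = 15.50 / 1.1222 = 13.8122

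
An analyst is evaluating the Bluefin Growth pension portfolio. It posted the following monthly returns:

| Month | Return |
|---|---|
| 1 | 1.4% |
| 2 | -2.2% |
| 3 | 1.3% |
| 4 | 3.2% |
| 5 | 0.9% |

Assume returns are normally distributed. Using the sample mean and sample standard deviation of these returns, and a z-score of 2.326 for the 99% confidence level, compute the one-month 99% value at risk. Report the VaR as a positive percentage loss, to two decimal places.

Mean return r̄ = 4.60 / 5 = 0.9200%
Sample std dev = √[15.3080 / 4] = 1.9563%
VaR = −(r̄ − z·σ) = −(0.9200 − 2.326 × 1.9563) = −(-3.6304) = 3.6304%

3.63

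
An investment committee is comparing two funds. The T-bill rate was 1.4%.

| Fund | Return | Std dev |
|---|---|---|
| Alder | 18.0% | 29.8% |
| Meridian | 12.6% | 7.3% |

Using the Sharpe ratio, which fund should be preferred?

Alder: Sharpe ratio = (18.0% − 1.4%) / 29.8% = 0.557
Meridian: Sharpe ratio = (12.6% − 1.4%) / 7.3% = 1.534
Highest: Meridian (1.534).

Meridian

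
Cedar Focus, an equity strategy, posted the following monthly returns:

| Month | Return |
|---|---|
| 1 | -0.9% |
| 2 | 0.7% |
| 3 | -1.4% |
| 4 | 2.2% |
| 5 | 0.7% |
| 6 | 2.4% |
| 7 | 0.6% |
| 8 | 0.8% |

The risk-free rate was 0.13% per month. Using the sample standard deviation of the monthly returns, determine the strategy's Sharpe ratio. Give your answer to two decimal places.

r̄ = (-0.9 + 0.7 − 1.4 + 2.2 + 0.7 + 2.4 + 0.6 + 0.8) / 8 = 5.10 / 8 = 0.6375%
Sample std dev = √[12.0988 / 7] = 1.3147%
Sharpe = (r̄ − rf) / σ = (0.6375 − 0.13) / 1.3147 = 0.5075 / 1.3147 = 0.3860

0.39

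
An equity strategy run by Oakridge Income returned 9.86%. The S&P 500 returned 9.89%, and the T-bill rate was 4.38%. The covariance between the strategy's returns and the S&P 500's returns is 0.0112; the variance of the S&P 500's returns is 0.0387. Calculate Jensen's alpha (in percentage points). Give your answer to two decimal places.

3.89

β = Cov / Var = 0.0112 / 0.0387 = 0.2894
E[R] = Rf + β(Rm − Rf) = 4.38% + 0.2894 × (9.89% − 4.38%) = 5.9746%
α = Rp − E[R] = 9.86% − 5.9746% = 3.8854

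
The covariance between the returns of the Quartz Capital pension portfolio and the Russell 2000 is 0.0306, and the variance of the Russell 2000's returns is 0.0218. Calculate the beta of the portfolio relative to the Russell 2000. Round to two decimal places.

β = Cov(Rp, Rm) / Var(Rm) = 0.0306 / 0.0218 = 1.4037

1.40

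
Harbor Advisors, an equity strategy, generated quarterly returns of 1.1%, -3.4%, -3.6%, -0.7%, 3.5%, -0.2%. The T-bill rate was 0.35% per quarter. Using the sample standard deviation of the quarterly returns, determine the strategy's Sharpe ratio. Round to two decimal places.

-0.33

Mean return r̄ = -3.30 / 6 = -0.5500%
Σ(r − r̄)² = (1.1 − (-0.5500))² + (-3.4 − (-0.5500))² + … = 36.6950
σ = √[36.6950 / 5] = 2.7091%
Sharpe = (r̄ − rf) / σ = (-0.5500 − 0.35) / 2.7091 = -0.9000 / 2.7091 = -0.3322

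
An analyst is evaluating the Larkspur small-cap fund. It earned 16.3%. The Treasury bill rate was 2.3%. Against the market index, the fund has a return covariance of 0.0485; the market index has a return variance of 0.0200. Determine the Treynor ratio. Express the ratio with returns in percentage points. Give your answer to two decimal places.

β = Cov / Var = 0.0485 / 0.0200 = 2.4250
Treynor = (Rp − Rf) / β = (16.3% − 2.3%) / 2.4250 = 14.00 / 2.4250 = 5.7732

5.77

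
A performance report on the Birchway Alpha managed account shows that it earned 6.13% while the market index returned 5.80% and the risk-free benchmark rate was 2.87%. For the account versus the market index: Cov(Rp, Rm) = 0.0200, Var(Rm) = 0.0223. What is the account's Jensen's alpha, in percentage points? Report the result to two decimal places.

0.63

β = Cov / Var = 0.0200 / 0.0223 = 0.8969
E[R] = Rf + β(Rm − Rf) = 2.87% + 0.8969 × (5.80% − 2.87%) = 5.4979%
α = Rp − E[R] = 6.13% − 5.4979% = 0.6321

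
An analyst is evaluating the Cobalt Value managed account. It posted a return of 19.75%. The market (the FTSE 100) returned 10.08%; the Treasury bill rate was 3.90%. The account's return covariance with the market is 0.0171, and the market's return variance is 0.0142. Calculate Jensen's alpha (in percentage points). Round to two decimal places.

8.41

β = Cov / Var = 0.0171 / 0.0142 = 1.2042
E[R] = Rf + β(Rm − Rf) = 3.90% + 1.2042 × (10.08% − 3.90%) = 11.3420%
α = Rp − E[R] = 19.75% − 11.3420% = 8.4080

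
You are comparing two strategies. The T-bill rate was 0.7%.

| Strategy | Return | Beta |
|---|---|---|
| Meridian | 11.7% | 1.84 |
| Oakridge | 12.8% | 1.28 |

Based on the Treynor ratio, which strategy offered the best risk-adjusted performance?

Meridian: Treynor = (11.7% − 0.7%) / 1.84 = 5.978
Oakridge: Treynor = (12.8% − 0.7%) / 1.28 = 9.453
Highest: Oakridge (9.453).

Oakridge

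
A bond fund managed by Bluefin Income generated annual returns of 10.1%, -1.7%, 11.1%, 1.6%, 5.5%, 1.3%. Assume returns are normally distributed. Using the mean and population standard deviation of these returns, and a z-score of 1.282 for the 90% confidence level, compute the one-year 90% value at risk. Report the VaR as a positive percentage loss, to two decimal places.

1.38

r̄ = (10.1 − 1.7 + 11.1 + 1.6 + 5.5 + 1.3) / 6 = 27.90 / 6 = 4.6500%
Population σ = √[Σ(r − r̄)² / 6] = √[132.8750 / 6] = √22.1458 = 4.7059%
VaR = −(r̄ − z·σ) = −(4.6500 − 1.282 × 4.7059) = −(-1.3830) = 1.3830%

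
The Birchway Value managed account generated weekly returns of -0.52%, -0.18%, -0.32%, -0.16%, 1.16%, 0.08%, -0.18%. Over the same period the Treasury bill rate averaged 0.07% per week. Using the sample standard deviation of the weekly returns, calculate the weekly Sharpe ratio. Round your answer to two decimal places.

Mean return r̄ = -0.120 / 7 = -0.0171%
Σ(r − r̄)² = 1.8131; sample σ = √(1.8131/6) = 0.5497%
Sharpe = (r̄ − rf) / σ = (-0.0171 − 0.07) / 0.5497 = -0.0871 / 0.5497 = -0.1585

-0.16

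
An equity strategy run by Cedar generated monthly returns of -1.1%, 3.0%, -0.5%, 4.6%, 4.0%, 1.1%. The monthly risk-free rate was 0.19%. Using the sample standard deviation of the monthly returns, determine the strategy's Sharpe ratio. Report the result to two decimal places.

Mean return r̄ = 11.10 / 6 = 1.8500%
Σ(r − r̄)² = 28.2950; sample σ = √(28.2950/5) = 2.3789%
Sharpe = (r̄ − rf) / σ = (1.8500 − 0.19) / 2.3789 = 1.6600 / 2.3789 = 0.6978

0.70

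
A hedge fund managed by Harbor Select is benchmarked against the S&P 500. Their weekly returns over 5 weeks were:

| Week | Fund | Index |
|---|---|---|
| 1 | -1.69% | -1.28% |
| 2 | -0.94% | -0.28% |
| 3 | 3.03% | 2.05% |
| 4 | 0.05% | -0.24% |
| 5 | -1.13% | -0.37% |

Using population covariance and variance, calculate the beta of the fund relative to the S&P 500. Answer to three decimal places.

r̄p = -0.1360%,  r̄m = -0.0240%
Cov = Σ(rp − r̄p)(rm − r̄m) / 5 = 1.8055
Var(rm) = Σ(rm − r̄m)² / 5 = 1.2222
β = Cov / Var = 1.8055 / 1.2222 = 1.4773

1.477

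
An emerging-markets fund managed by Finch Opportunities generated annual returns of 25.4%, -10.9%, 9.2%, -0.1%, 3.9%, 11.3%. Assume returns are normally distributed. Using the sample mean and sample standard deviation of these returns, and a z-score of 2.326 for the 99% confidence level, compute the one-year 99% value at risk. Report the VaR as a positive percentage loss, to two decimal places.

21.84

Mean return r̄ = 38.80 / 6 = 6.4667%
Σ(r − r̄)² = (25.4 − 6.4667)² + (-10.9 − 6.4667)² + … = 740.6133
sample σ = √(740.6133 / 5) = √148.1227 = 12.1706%
VaR = −(r̄ − z·σ) = −(6.4667 − 2.326 × 12.1706) = −(-21.8421) = 21.8421%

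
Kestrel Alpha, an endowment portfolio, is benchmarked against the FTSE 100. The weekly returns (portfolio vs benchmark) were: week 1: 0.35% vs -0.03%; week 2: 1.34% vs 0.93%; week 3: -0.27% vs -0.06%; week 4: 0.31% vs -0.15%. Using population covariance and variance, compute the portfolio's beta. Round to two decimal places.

1.17

r̄p = 0.4325%,  r̄m = 0.1725%
Cov = Σ(rp − r̄p)(rm − r̄m) / 4 = 0.2267
Var(rm) = Σ(rm − r̄m)² / 4 = 0.1932
β = Cov / Var = 0.2267 / 0.1932 = 1.1734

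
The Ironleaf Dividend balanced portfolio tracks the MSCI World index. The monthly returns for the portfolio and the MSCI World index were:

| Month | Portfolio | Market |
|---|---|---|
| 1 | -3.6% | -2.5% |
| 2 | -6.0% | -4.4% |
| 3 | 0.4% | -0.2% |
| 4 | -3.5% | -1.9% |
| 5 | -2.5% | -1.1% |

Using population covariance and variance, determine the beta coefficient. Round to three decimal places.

1.392

r̄p = -3.0400%,  r̄m = -2.0200%
Cov = Σ(rp − r̄p)(rm − r̄m) / 5 = 2.8032
Var(rm) = Σ(rm − r̄m)² / 5 = 2.0136
β = Cov / Var = 2.8032 / 2.0136 = 1.3921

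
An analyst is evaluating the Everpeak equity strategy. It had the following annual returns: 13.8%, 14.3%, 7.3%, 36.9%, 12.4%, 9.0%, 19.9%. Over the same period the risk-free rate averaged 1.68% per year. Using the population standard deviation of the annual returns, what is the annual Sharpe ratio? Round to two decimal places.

r̄ = (13.8 + 14.3 + 7.3 + 36.9 + 12.4 + 9 + 19.9) / 7 = 113.60 / 7 = 16.2286%
Σ(r − r̄)² = (13.8 − 16.2286)² + (14.3 − 16.2286)² + … = 597.0343
σ = √[597.0343 / 7] = 9.2353%
Sharpe = (r̄ − rf) / σ = (16.2286 − 1.68) / 9.2353 = 14.5486 / 9.2353 = 1.5753

1.58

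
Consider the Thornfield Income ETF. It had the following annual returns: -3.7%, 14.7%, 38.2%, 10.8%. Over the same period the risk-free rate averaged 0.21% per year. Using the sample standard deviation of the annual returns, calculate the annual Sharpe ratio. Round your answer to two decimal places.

0.85

r̄ = (-3.7 + 14.7 + 38.2 + 10.8) / 4 = 15.0000%
Σ(r − r̄)² = (-3.7 − 15.0000)² + (14.7 − 15.0000)² + (38.2 − 15.0000)² + … = 905.6600
sample σ = √(905.6600 / 3) = √301.8867 = 17.3749%
Sharpe = (r̄ − rf) / σ = (15.0000 − 0.21) / 17.3749 = 14.7900 / 17.3749 = 0.8512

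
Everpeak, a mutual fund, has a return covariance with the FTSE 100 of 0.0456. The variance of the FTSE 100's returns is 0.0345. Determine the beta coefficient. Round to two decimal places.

β = Cov(Rp, Rm) / Var(Rm) = 0.0456 / 0.0345 = 1.3217

1.32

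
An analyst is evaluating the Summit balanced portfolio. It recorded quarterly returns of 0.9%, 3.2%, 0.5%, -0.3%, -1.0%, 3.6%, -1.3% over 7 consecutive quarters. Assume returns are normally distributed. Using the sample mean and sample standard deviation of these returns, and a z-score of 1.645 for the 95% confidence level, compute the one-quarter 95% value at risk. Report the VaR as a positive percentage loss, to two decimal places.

r̄ = (0.9 + 3.2 + 0.5 − 0.3 − 1 + 3.6 − 1.3) / 7 = 0.8000%
Σ(r − r̄)² = (0.9 − 0.8000)² + (3.2 − 0.8000)² + … = 22.5600
σ = √[22.5600 / 6] = 1.9391%
VaR = −(r̄ − z·σ) = −(0.8000 − 1.645 × 1.9391) = −(-2.3898) = 2.3898%

2.39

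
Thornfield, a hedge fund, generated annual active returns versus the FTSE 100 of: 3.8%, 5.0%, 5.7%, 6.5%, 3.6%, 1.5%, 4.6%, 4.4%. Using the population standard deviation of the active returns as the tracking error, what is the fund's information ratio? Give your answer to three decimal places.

3.111

μ = (3.8 + 5 + 5.7 + 6.5 + 3.6 + 1.5 + 4.6 + 4.4) / 8 = 4.3875%
Σ(r − μ)² = 15.9088; population σ = √(15.9088/8) = 1.4102%
IR = μ / tracking error = 4.3875 / 1.4102 = 3.1113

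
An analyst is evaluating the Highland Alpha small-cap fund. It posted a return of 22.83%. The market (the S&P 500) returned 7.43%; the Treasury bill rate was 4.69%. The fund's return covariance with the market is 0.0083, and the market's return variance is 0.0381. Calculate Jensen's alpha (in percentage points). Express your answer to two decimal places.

β = Cov / Var = 0.0083 / 0.0381 = 0.2178
E[R] = Rf + β(Rm − Rf) = 4.69% + 0.2178 × (7.43% − 4.69%) = 5.2868%
α = Rp − E[R] = 22.83% − 5.2868% = 17.5432

17.54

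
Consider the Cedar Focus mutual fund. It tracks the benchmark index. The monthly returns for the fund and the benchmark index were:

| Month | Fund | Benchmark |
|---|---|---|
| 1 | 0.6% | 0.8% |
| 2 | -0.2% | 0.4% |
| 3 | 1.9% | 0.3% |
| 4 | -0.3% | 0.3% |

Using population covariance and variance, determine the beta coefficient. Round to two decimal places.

-0.12

r̄p = 0.5000%,  r̄m = 0.4500%
Cov = Σ(rp − r̄p)(rm − r̄m) / 4 = -0.0050
Var(rm) = Σ(rm − r̄m)² / 4 = 0.0425
β = Cov / Var = -0.0050 / 0.0425 = -0.1176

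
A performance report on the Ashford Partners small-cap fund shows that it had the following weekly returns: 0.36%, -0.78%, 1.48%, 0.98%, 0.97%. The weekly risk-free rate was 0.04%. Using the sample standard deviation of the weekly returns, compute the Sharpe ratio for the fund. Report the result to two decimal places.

Mean return r̄ = 3.010 / 5 = 0.6020%
Sample std dev = √[3.0177 / 4] = 0.8686%
Sharpe = (r̄ − rf) / σ = (0.6020 − 0.04) / 0.8686 = 0.5620 / 0.8686 = 0.6470

0.65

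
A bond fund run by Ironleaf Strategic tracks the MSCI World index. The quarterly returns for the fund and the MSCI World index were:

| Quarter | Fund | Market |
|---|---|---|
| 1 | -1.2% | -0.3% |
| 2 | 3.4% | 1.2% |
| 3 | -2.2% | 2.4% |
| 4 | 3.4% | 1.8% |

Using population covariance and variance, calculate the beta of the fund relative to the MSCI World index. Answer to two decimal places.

r̄p = 0.8500%,  r̄m = 1.2750%
Cov = Σ(rp − r̄p)(rm − r̄m) / 4 = 0.2363
Var(rm) = Σ(rm − r̄m)² / 4 = 1.0069
β = Cov / Var = 0.2363 / 1.0069 = 0.2347

0.23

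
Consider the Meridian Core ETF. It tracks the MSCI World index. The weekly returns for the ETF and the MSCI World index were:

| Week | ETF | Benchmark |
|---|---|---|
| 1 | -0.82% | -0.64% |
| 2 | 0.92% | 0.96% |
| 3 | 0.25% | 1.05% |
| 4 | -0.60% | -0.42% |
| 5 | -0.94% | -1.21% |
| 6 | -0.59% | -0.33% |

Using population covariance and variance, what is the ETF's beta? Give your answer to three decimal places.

0.747

r̄p = -0.2967%,  r̄m = -0.0983%
Cov = Σ(rp − r̄p)(rm − r̄m) / 6 = 0.5133
Var(rm) = Σ(rm − r̄m)² / 6 = 0.6875
β = Cov / Var = 0.5133 / 0.6875 = 0.7466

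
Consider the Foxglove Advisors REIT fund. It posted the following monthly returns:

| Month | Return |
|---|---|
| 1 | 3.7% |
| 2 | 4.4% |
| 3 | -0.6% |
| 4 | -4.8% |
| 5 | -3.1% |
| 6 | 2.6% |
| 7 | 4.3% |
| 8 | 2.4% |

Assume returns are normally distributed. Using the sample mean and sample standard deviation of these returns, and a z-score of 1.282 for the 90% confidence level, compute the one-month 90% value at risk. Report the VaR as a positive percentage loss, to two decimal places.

r̄ = (3.7 + 4.4 − 0.6 − 4.8 − 3.1 + 2.6 + 4.3 + 2.4) / 8 = 8.90 / 8 = 1.1125%
Sample std dev = √[87.1688 / 7] = 3.5288%
VaR = −(r̄ − z·σ) = −(1.1125 − 1.282 × 3.5288) = −(-3.4114) = 3.4114%

3.41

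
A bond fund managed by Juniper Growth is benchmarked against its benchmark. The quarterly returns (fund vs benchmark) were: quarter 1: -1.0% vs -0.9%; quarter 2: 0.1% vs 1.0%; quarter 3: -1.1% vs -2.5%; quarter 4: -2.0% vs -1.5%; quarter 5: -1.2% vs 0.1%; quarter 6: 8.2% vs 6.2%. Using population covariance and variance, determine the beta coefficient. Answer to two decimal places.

1.18

r̄p = 0.5000%,  r̄m = 0.4000%
Cov = Σ(rp − r̄p)(rm − r̄m) / 6 = 9.3783
Var(rm) = Σ(rm − r̄m)² / 6 = 7.9667
β = Cov / Var = 9.3783 / 7.9667 = 1.1772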